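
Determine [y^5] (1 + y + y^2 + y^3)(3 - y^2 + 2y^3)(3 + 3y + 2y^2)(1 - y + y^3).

16

(1 + y + y^2 + y^3) has coefficients 1,1,1,1 for degrees 0…3.
(3 - y^2 + 2y^3) has coefficients 3,0,-1,2,0,0 for degrees 0…5.
Multiplying by (3 + 3y + 2y^2) gives running coefficients 9,9,3,3,4,4 for degrees 0…5.
Finally multiplying by (1 - y + y^3), the product of all factors after the first has coefficients 9,0,-6,9,10,3 for degrees 0…5.
[y^5] = 1·3 + 1·10 + 1·9 + 1·(-6) = 16.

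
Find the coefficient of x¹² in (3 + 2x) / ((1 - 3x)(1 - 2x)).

5813083

Partial fractions give a closed form: a_n = (11)·3^n + (-8)·2^n.
At n = 12: a_12 = 5813083.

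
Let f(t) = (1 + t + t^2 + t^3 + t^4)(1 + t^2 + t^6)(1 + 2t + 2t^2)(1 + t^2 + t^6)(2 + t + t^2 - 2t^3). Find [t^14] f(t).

8

(1 + t + t^2 + t^3 + t^4) has coefficients 1,1,1,1,1 for degrees 0…4.
(1 + t^2 + t^6) has coefficients 1,0,1,0,0,0,1,0,0,0,0,0,0,0,0 for degrees 0…14.
Multiplying by (1 + 2t + 2t^2) gives running coefficients 1,2,3,2,2,0,1,2,2,0,0,0,0,0,0 for degrees 0…14.
Multiplying by (1 + t^2 + t^6) gives running coefficients 1,2,4,4,5,2,4,4,6,4,4,0,1,2,2 for degrees 0…14.
Finally multiplying by (2 + t + t^2 - 2t^3), the product of all factors after the first has coefficients 2,5,11,12,14,5,7,4,16,10,10,-4,-2,-3,7 for degrees 0…14.
[t^14] = 1·7 + 1·(-3) + 1·(-2) + 1·(-4) + 1·10 = 8.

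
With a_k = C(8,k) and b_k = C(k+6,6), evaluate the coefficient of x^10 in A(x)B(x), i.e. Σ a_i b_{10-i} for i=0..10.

The convolution is the t^10 coefficient of A(t)B(t).
Σ = 1·8008 + 8·5005 + 28·3003 + 56·1716 + 70·924 + 56·462 + 28·210 + 8·84 + 1·28 + 0·7 + 0·1 = 325360.

325360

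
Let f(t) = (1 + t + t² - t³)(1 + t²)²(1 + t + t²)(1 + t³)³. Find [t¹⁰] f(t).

20

(1 + t + t² - t³) has coefficients 1,1,1,-1 for degrees 0…3.
(1 + t²)² has coefficients 1,0,2,0,1,0,0,0,0,0,0 for degrees 0…10.
Multiplying by (1 + t + t²) gives running coefficients 1,1,3,2,3,1,1,0,0,0,0 for degrees 0…10.
Finally multiplying by (1 + t³)³, the product of all factors after the first has coefficients 1,1,3,5,6,10,10,12,12,10,10 for degrees 0…10.
[t¹⁰] = 1·10 + 1·10 + 1·12 − 1·12 = 20.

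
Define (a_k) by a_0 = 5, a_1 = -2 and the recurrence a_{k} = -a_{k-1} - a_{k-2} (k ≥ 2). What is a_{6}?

5

The ordinary generating function has denominator 1 + z + z^2.
Iterating the recurrence: a_0,…,a_{6} = 5, -2, -3, 5, -2, -3, 5.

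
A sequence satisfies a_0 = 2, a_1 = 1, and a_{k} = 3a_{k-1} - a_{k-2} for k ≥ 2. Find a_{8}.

The ordinary generating function has denominator 1 - 3x + x^2.
Iterating the recurrence: a_0,…,a_{8} = 2, 1, 1, 2, 5, 13, 34, 89, 233.

233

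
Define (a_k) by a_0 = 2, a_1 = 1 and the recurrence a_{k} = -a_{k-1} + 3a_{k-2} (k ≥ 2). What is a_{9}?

The ordinary generating function has denominator 1 + z - 3z^2.
Iterating the recurrence: a_0,…,a_{9} = 2, 1, 5, -2, 17, -23, 74, -143, 365, -794.

-794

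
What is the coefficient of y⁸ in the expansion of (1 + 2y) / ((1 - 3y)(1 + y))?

8201

The denominator gives the recurrence a_n = 2a_(n−1) + 3a_(n−2) for n ≥ 3; the numerator fixes a_0 = 1, a_1 = 4, a_2 = 11.
Iterating: 1, 4, 11, 34, 101, 304, 911, 2734, 8201, so a_8 = 8201.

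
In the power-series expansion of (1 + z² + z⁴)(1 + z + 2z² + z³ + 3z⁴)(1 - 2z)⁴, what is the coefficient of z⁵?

-78

(1 + z² + z⁴) has coefficients 1,0,1,0,1 for degrees 0…4.
(1 + z + 2z² + z³ + 3z⁴) has coefficients 1,1,2,1,3,0 for degrees 0…5.
Finally multiplying by (1 - 2z)⁴, the product of all factors after the first has coefficients 1,-7,18,-23,27,-48 for degrees 0…5.
[z⁵] = 1·(-48) + 1·(-23) + 1·(-7) = -78.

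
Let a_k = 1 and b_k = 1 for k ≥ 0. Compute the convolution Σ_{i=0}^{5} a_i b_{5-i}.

6

The convolution is the t^5 coefficient of A(t)B(t).
Σ = 1·1 + 1·1 + 1·1 + 1·1 + 1·1 + 1·1 = 6.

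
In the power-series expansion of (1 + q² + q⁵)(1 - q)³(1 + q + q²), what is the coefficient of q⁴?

(1 + q² + q⁵) has coefficients 1,0,1,0,0 for degrees 0…4.
(1 - q)³ has coefficients 1,-3,3,-1,0 for degrees 0…4.
Finally multiplying by (1 + q + q²), the product of all factors after the first has coefficients 1,-2,1,-1,2 for degrees 0…4.
[q⁴] = 1·2 + 1·1 = 3.

3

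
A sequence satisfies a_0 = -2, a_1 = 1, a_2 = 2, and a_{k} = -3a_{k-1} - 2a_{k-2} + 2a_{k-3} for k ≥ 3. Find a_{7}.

The ordinary generating function has denominator 1 + 3z + 2z^2 - 2z^3.
Iterating the recurrence: a_0,…,a_{7} = -2, 1, 2, -12, 34, -74, 130, -174.

-174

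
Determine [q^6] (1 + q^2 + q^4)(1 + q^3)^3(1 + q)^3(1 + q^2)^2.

48

(1 + q^2 + q^4) has coefficients 1,0,1,0,1 for degrees 0…4.
(1 + q^3)^3 has coefficients 1,0,0,3,0,0,3 for degrees 0…6.
Multiplying by (1 + q)^3 gives running coefficients 1,3,3,4,9,9,6 for degrees 0…6.
Finally multiplying by (1 + q^2)^2, the product of all factors after the first has coefficients 1,3,5,10,16,20,27 for degrees 0…6.
[q^6] = 1·27 + 1·16 + 1·5 = 48.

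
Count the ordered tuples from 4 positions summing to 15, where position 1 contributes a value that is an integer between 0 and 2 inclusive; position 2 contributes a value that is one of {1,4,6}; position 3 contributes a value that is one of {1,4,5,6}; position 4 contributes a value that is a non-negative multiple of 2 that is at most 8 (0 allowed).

The generating function for the choices is (1 + q + q^2)·(q + q^4 + q^6)·(q + q^4 + q^5 + q^6)·(1 + q^2 + q^4 + q^6 + q^8); the count is [q^15].
(1 + q + q^2) has coefficients 1,1,1 for degrees 0…2.
(q + q^4 + q^6) has coefficients 0,1,0,0,1,0,1,0,0,0,0,0,0,0,0,0 for degrees 0…15.
Multiplying by (q + q^4 + q^5 + q^6) gives running coefficients 0,0,1,0,0,2,1,2,1,1,2,1,1,0,0,0 for degrees 0…15.
Finally multiplying by (1 + q^2 + q^4 + q^6 + q^8), the product of all factors after the first has coefficients 0,0,1,0,1,2,2,4,3,5,5,6,5,6,5,4 for degrees 0…15.
[q^15] = 1·4 + 1·5 + 1·6 = 15.

15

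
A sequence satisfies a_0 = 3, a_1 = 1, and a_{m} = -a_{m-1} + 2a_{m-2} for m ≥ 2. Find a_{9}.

-339

The ordinary generating function has denominator 1 + y - 2y^2.
Iterating the recurrence: a_0,…,a_{9} = 3, 1, 5, -3, 13, -19, 45, -83, 173, -339.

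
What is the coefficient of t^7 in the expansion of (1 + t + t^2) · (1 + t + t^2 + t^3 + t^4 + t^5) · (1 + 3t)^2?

40

(1 + t + t^2) has coefficients 1,1,1 for degrees 0…2.
(1 + t + t^2 + t^3 + t^4 + t^5) has coefficients 1,1,1,1,1,1,0,0 for degrees 0…7.
Finally multiplying by (1 + 3t)^2, the product of all factors after the first has coefficients 1,7,16,16,16,16,15,9 for degrees 0…7.
[t^7] = 1·9 + 1·15 + 1·16 = 40.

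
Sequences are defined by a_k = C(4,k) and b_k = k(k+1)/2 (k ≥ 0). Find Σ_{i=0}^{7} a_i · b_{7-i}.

248

The convolution is the x^7 coefficient of A(x)B(x).
Σ = 1·28 + 4·21 + 6·15 + 4·10 + 1·6 + 0·3 + 0·1 + 0·0 = 248.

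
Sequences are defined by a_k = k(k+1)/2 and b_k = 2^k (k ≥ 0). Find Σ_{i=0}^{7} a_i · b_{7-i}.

466

This is [x^7] in the product of the two ordinary generating functions.
Σ = 0·128 + 1·64 + 3·32 + 6·16 + 10·8 + 15·4 + 21·2 + 28·1 = 466.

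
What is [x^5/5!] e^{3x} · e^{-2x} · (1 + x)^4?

501

The EGF product rule gives c_5 = Σ_{k_1+k_2+k_3=5} C(5; k_1,k_2,k_3) · ∏ g_i(k_i), where e^{3x} gives (3)^k; e^{-2x} gives (-2)^k; (1+x)^4 gives the falling factorial (4)_k.
g_1(k) for k = 0…5: 1, 3, 9, 27, 81, 243.
g_2(k) for k = 0…5: 1, -2, 4, -8, 16, -32.
g_3(k) for k = 0…5: 1, 4, 12, 24, 24, 0.
First combine the last two factors: h(k) = Σ_j C(k,j)·g_2(j)·g_3(k−j) for k = 0…5: 1, 2, 0, -8, 8, 48.
c_5 = Σ_k C(5,k)·g_1(k)·h(5−k) = 1·1·48 + 5·3·8 + 10·9·(-8) + 5·81·2 + 1·243·1 = 48 + 120 − 720 + 810 + 243 = 501.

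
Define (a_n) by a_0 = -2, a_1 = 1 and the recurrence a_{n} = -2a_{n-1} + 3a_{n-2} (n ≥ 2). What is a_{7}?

The ordinary generating function has denominator 1 + 2t - 3t^2.
Iterating the recurrence: a_0,…,a_{7} = -2, 1, -8, 19, -62, 181, -548, 1639.

1639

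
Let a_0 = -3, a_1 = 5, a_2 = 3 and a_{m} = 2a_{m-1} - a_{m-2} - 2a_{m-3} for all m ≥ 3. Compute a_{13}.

837

The ordinary generating function has denominator 1 - 2z + z^2 + 2z^3.
Iterating the recurrence: a_0,…,a_{13} = -3, 5, 3, 7, 1, -11, -37, -65, -71, -3, 195, 535, 881, 837.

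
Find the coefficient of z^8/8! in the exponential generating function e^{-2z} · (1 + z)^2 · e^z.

41

The EGF product rule gives c_8 = Σ_{k_1+k_2+k_3=8} C(8; k_1,k_2,k_3) · ∏ g_i(k_i), where e^{-2z} gives (-2)^k; (1+z)^2 gives the falling factorial (2)_k; e^z gives (1)^k.
g_1(k) for k = 0…8: 1, -2, 4, -8, 16, -32, 64, -128, 256.
g_2(k) for k = 0…8: 1, 2, 2, 0, 0, 0, 0, 0, 0.
g_3(k) for k = 0…8: 1, 1, 1, 1, 1, 1, 1, 1, 1.
First combine the last two factors: h(k) = Σ_j C(k,j)·g_2(j)·g_3(k−j) for k = 0…8: 1, 3, 7, 13, 21, 31, 43, 57, 73.
c_8 = Σ_k C(8,k)·g_1(k)·h(8−k) = 1·1·73 + 8·(-2)·57 + 28·4·43 + 56·(-8)·31 + 70·16·21 + 56·(-32)·13 + 28·64·7 + 8·(-128)·3 + 1·256·1 = 73 − 912 + 4816 − 13888 + 23520 − 23296 + 12544 − 3072 + 256 = 41.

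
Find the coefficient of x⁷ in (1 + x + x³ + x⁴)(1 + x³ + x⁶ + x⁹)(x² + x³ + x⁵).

(1 + x + x³ + x⁴) has coefficients 1,1,0,1,1 for degrees 0…4.
(1 + x³ + x⁶ + x⁹) has coefficients 1,0,0,1,0,0,1,0 for degrees 0…7.
Finally multiplying by (x² + x³ + x⁵), the product of all factors after the first has coefficients 0,0,1,1,0,2,1,0 for degrees 0…7.
[x⁷] = 1·0 + 1·1 + 1·0 + 1·1 = 2.

2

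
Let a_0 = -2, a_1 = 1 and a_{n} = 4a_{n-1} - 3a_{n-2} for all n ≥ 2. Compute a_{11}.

265717

The ordinary generating function has denominator 1 - 4z + 3z^2.
Iterating the recurrence: a_0,…,a_{11} = -2, 1, 10, 37, 118, 361, 1090, 3277, 9838, 29521, 88570, 265717.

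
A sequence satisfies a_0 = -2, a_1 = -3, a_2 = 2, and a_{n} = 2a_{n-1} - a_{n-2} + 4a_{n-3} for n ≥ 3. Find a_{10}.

The ordinary generating function has denominator 1 - 2q + q^2 - 4q^3.
Iterating the recurrence: a_0,…,a_{10} = -2, -3, 2, -1, -16, -23, -34, -109, -276, -579, -1318.

-1318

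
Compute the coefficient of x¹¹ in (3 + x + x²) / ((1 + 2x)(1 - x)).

-3753

The denominator gives the recurrence a_n = −a_(n−1) + 2a_(n−2) for n ≥ 3; the numerator fixes a_0 = 3, a_1 = -2, a_2 = 9.
Iterating: 3, -2, 9, -13, 31, -57, 119, -233, 471, -937, 1879, -3753, so a_11 = -3753.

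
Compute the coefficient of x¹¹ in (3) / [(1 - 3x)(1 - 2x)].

Partial fractions give a closed form: a_n = (9)·3^n + (-6)·2^n.
At n = 11: a_11 = 1582035.

1582035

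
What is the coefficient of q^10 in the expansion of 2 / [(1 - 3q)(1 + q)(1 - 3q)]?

996452

The denominator gives the recurrence a_n = 5a_(n−1) − 3a_(n−2) − 9a_(n−3) for n ≥ 3; the numerator fixes a_0 = 2, a_1 = 10, a_2 = 44.
Iterating: 2, 10, 44, 172, 638, 2278, 7928, 27064, 91034, 302626, 996452, so a_10 = 996452.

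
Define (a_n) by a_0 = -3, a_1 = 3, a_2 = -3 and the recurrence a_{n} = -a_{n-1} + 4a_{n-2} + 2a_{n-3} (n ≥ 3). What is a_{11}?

6861

The ordinary generating function has denominator 1 + x - 4x^2 - 2x^3.
Iterating the recurrence: a_0,…,a_{11} = -3, 3, -3, 9, -15, 45, -87, 237, -495, 1269, -2775, 6861.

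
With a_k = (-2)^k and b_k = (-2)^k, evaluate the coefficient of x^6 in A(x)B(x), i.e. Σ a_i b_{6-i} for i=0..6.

448

The convolution is the t^6 coefficient of A(t)B(t).
Σ = 1·64 − 2·(-32) + 4·16 − 8·(-8) + 16·4 − 32·(-2) + 64·1 = 448.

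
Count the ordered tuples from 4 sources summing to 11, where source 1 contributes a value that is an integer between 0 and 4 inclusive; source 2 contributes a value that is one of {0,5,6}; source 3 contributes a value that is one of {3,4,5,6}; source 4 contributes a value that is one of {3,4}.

The generating function for the choices is (1 + z + z^2 + z^3 + z^4)·(1 + z^5 + z^6)·(z^3 + z^4 + z^5 + z^6)·(z^3 + z^4); the count is [z^11].
(1 + z + z^2 + z^3 + z^4) has coefficients 1,1,1,1,1 for degrees 0…4.
(1 + z^5 + z^6) has coefficients 1,0,0,0,0,1,1,0,0,0,0,0 for degrees 0…11.
Multiplying by (z^3 + z^4 + z^5 + z^6) gives running coefficients 0,0,0,1,1,1,1,0,1,2,2,2 for degrees 0…11.
Finally multiplying by (z^3 + z^4), the product of all factors after the first has coefficients 0,0,0,0,0,0,1,2,2,2,1,1 for degrees 0…11.
[z^11] = 1·1 + 1·1 + 1·2 + 1·2 + 1·2 = 8.

8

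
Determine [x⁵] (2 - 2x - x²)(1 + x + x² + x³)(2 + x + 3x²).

(2 - 2x - x²) has coefficients 2,-2,-1 for degrees 0…2.
(1 + x + x² + x³) has coefficients 1,1,1,1,0,0 for degrees 0…5.
Finally multiplying by (2 + x + 3x²), the product of all factors after the first has coefficients 2,3,6,6,4,3 for degrees 0…5.
[x⁵] = 2·3 − 2·4 − 1·6 = -8.

-8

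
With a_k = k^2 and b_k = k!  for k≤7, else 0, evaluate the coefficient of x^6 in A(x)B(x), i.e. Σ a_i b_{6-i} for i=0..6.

This is [x^6] in the product of the two ordinary generating functions.
Σ = 0·720 + 1·120 + 4·24 + 9·6 + 16·2 + 25·1 + 36·1 = 363.

363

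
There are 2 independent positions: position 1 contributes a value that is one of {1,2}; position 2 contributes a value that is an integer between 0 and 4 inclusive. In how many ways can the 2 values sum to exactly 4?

2

The generating function for the choices is (q + q²)·(1 + q + q² + q³ + q⁴); the count is [q⁴].
(q + q²) has coefficients 0,1,1 for degrees 0…2.
(1 + q + q² + q³ + q⁴) has coefficients 1,1,1,1,1 for degrees 0…4.
[q⁴] = 1·1 + 1·1 = 2.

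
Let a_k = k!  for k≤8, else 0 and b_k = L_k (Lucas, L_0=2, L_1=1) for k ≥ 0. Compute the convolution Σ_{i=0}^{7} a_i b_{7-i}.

The convolution is the t^7 coefficient of A(t)B(t).
Σ = 1·29 + 1·18 + 2·11 + 6·7 + 24·4 + 120·3 + 720·1 + 5040·2 = 11367.

11367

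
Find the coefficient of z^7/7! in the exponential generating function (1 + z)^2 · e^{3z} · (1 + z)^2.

The EGF product rule gives c_7 = Σ_{k_1+k_2+k_3=7} C(7; k_1,k_2,k_3) · ∏ g_i(k_i), where (1+z)^2 gives the falling factorial (2)_k; e^{3z} gives (3)^k; (1+z)^2 gives the falling factorial (2)_k.
g_1(k) for k = 0…7: 1, 2, 2, 0, 0, 0, 0, 0.
g_2(k) for k = 0…7: 1, 3, 9, 27, 81, 243, 729, 2187.
g_3(k) for k = 0…7: 1, 2, 2, 0, 0, 0, 0, 0.
First combine the last two factors: h(k) = Σ_j C(k,j)·g_2(j)·g_3(k−j) for k = 0…7: 1, 5, 23, 99, 405, 1593, 6075, 22599.
c_7 = Σ_k C(7,k)·g_1(k)·h(7−k) = 1·1·22599 + 7·2·6075 + 21·2·1593 = 22599 + 85050 + 66906 = 174555.

174555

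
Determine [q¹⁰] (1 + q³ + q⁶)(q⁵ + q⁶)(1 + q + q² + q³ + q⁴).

(1 + q³ + q⁶) has coefficients 1,0,0,1,0,0,1 for degrees 0…6.
(q⁵ + q⁶) has coefficients 0,0,0,0,0,1,1,0,0,0,0 for degrees 0…10.
Finally multiplying by (1 + q + q² + q³ + q⁴), the product of all factors after the first has coefficients 0,0,0,0,0,1,2,2,2,2,1 for degrees 0…10.
[q¹⁰] = 1·1 + 1·2 + 1·0 = 3.

3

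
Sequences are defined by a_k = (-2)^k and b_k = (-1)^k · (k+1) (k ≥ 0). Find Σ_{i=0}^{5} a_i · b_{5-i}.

Write out a_i and b_{5-i} for i = 0,…,5 and sum the products.
Σ = 1·(-6) − 2·5 + 4·(-4) − 8·3 + 16·(-2) − 32·1 = -120.

-120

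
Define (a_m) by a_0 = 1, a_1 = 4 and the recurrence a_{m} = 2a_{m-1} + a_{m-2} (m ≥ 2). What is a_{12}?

The ordinary generating function has denominator 1 - 2t - t^2.
Iterating the recurrence: a_0,…,a_{12} = 1, 4, 9, 22, 53, 128, 309, 746, 1801, 4348, 10497, 25342, 61181.

61181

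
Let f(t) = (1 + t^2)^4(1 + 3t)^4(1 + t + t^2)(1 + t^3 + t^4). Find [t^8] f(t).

3531

(1 + t^2)^4 has coefficients 1,0,4,0,6,0,4,0,1 for degrees 0…8.
(1 + 3t)^4 has coefficients 1,12,54,108,81,0,0,0,0 for degrees 0…8.
Multiplying by (1 + t + t^2) gives running coefficients 1,13,67,174,243,189,81,0,0 for degrees 0…8.
Finally multiplying by (1 + t^3 + t^4), the product of all factors after the first has coefficients 1,13,67,175,257,269,322,417,432 for degrees 0…8.
[t^8] = 1·432 + 4·322 + 6·257 + 4·67 + 1·1 = 3531.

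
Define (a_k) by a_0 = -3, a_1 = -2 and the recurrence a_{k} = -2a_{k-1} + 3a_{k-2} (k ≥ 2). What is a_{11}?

The ordinary generating function has denominator 1 + 2q - 3q^2.
Iterating the recurrence: a_0,…,a_{11} = -3, -2, -5, 4, -23, 58, -185, 544, -1643, 4918, -14765, 44284.

44284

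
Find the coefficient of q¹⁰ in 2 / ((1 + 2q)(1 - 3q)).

71678

Partial fractions give a closed form: a_n = (4/5)·(-2)^n + (6/5)·3^n.
At n = 10: a_10 = 71678.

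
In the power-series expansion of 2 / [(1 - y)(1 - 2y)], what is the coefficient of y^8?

The denominator gives the recurrence a_n = 3a_(n−1) − 2a_(n−2) for n ≥ 2; the numerator fixes a_0 = 2, a_1 = 6.
Iterating: 2, 6, 14, 30, 62, 126, 254, 510, 1022, so a_8 = 1022.

1022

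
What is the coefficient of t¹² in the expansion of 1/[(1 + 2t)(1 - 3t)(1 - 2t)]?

Partial fractions give a closed form: a_n = (1/5)·(-2)^n + (9/5)·3^n + (-1)·2^n.
At n = 12: a_12 = 953317.

953317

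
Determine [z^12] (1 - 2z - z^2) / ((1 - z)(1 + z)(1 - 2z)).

The denominator gives the recurrence a_n = 2a_(n−1) + a_(n−2) − 2a_(n−3) for n ≥ 3; the numerator fixes a_0 = 1, a_1 = 0, a_2 = 0.
Iterating: 1, 0, 0, -2, -4, -10, -20, -42, -84, -170, -340, -682, -1364, so a_12 = -1364.

-1364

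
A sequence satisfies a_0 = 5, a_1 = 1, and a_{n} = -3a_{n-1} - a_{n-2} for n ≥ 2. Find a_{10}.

-19685

The ordinary generating function has denominator 1 + 3y + y^2.
Iterating the recurrence: a_0,…,a_{10} = 5, 1, -8, 23, -61, 160, -419, 1097, -2872, 7519, -19685.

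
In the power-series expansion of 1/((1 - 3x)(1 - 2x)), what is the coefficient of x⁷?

Partial fractions give a closed form: a_n = (3)·3^n + (-2)·2^n.
At n = 7: a_7 = 6305.

6305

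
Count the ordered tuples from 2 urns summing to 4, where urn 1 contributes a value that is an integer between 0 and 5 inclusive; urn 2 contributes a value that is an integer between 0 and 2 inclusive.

3

The generating function for the choices is (1 + y + y² + y³ + y⁴ + y⁵)·(1 + y + y²); the count is [y⁴].
(1 + y + y² + y³ + y⁴ + y⁵) has coefficients 1,1,1,1,1 for degrees 0…4.
(1 + y + y²) has coefficients 1,1,1,0,0 for degrees 0…4.
[y⁴] = 1·0 + 1·0 + 1·1 + 1·1 + 1·1 = 3.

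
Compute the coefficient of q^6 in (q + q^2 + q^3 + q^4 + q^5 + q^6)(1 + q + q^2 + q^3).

4

(q + q^2 + q^3 + q^4 + q^5 + q^6) has coefficients 0,1,1,1,1,1,1 for degrees 0…6.
(1 + q + q^2 + q^3) has coefficients 1,1,1,1,0,0,0 for degrees 0…6.
[q^6] = 1·0 + 1·0 + 1·1 + 1·1 + 1·1 + 1·1 = 4.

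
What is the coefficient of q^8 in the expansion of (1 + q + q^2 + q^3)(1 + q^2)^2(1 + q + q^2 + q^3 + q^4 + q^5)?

(1 + q + q^2 + q^3) has coefficients 1,1,1,1 for degrees 0…3.
(1 + q^2)^2 has coefficients 1,0,2,0,1,0,0,0,0 for degrees 0…8.
Finally multiplying by (1 + q + q^2 + q^3 + q^4 + q^5), the product of all factors after the first has coefficients 1,1,3,3,4,4,3,3,1 for degrees 0…8.
[q^8] = 1·1 + 1·3 + 1·3 + 1·4 = 11.

11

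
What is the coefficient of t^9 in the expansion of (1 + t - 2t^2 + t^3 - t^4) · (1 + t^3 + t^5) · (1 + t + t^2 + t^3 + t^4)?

-2

(1 + t - 2t^2 + t^3 - t^4) has coefficients 1,1,-2,1,-1 for degrees 0…4.
(1 + t^3 + t^5) has coefficients 1,0,0,1,0,1,0,0,0,0 for degrees 0…9.
Finally multiplying by (1 + t + t^2 + t^3 + t^4), the product of all factors after the first has coefficients 1,1,1,2,2,2,2,2,1,1 for degrees 0…9.
[t^9] = 1·1 + 1·1 − 2·2 + 1·2 − 1·2 = -2.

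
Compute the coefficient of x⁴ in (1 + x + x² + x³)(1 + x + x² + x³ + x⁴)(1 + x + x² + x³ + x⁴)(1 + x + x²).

30

(1 + x + x² + x³) has coefficients 1,1,1,1 for degrees 0…3.
(1 + x + x² + x³ + x⁴) has coefficients 1,1,1,1,1 for degrees 0…4.
Multiplying by (1 + x + x² + x³ + x⁴) gives running coefficients 1,2,3,4,5 for degrees 0…4.
Finally multiplying by (1 + x + x²), the product of all factors after the first has coefficients 1,3,6,9,12 for degrees 0…4.
[x⁴] = 1·12 + 1·9 + 1·6 + 1·3 = 30.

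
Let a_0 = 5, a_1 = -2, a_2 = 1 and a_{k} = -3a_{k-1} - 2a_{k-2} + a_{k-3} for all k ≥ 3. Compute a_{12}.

The ordinary generating function has denominator 1 + 3z + 2z^2 - z^3.
Iterating the recurrence: a_0,…,a_{12} = 5, -2, 1, 6, -22, 55, -115, 213, -354, 521, -642, 530, 215.

215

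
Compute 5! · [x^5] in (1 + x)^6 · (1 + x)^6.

The EGF product rule gives c_5 = Σ_{k_1+k_2=5} C(5; k_1,k_2) · ∏ g_i(k_i), where (1+x)^6 gives the falling factorial (6)_k; (1+x)^6 gives the falling factorial (6)_k.
g_1(k) for k = 0…5: 1, 6, 30, 120, 360, 720.
g_2(k) for k = 0…5: 1, 6, 30, 120, 360, 720.
c_5 = Σ_k C(5,k)·g_1(k)·g_2(5−k) = 1·1·720 + 5·6·360 + 10·30·120 + 10·120·30 + 5·360·6 + 1·720·1 = 720 + 10800 + 36000 + 36000 + 10800 + 720 = 95040.

95040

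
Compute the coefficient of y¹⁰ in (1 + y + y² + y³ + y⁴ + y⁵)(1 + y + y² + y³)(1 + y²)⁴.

(1 + y + y² + y³ + y⁴ + y⁵) has coefficients 1,1,1,1,1,1 for degrees 0…5.
(1 + y + y² + y³) has coefficients 1,1,1,1,0,0,0,0,0,0,0 for degrees 0…10.
Finally multiplying by (1 + y²)⁴, the product of all factors after the first has coefficients 1,1,5,5,10,10,10,10,5,5,1 for degrees 0…10.
[y¹⁰] = 1·1 + 1·5 + 1·5 + 1·10 + 1·10 + 1·10 = 41.

41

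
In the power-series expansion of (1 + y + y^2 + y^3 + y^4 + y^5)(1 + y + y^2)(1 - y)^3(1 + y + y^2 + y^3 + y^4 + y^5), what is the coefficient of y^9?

2

(1 + y + y^2 + y^3 + y^4 + y^5) has coefficients 1,1,1,1,1,1 for degrees 0…5.
(1 + y + y^2) has coefficients 1,1,1,0,0,0,0,0,0,0 for degrees 0…9.
Multiplying by (1 - y)^3 gives running coefficients 1,-2,1,-1,2,-1,0,0,0,0 for degrees 0…9.
Finally multiplying by (1 + y + y^2 + y^3 + y^4 + y^5), the product of all factors after the first has coefficients 1,-1,0,-1,1,0,-1,1,0,1 for degrees 0…9.
[y^9] = 1·1 + 1·0 + 1·1 + 1·(-1) + 1·0 + 1·1 = 2.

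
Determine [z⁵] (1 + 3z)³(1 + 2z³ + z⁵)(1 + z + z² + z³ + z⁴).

(1 + 3z)³ has coefficients 1,9,27,27 for degrees 0…3.
(1 + 2z³ + z⁵) has coefficients 1,0,0,2,0,1 for degrees 0…5.
Finally multiplying by (1 + z + z² + z³ + z⁴), the product of all factors after the first has coefficients 1,1,1,3,3,3 for degrees 0…5.
[z⁵] = 1·3 + 9·3 + 27·3 + 27·1 = 138.

138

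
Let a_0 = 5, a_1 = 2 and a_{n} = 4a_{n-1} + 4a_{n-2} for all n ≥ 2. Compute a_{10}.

The ordinary generating function has denominator 1 - 4q - 4q^2.
Iterating the recurrence: a_0,…,a_{10} = 5, 2, 28, 120, 592, 2848, 13760, 66432, 320768, 1548800, 7478272.

7478272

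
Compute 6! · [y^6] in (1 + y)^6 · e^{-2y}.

The EGF product rule gives c_6 = Σ_{k_1+k_2=6} C(6; k_1,k_2) · ∏ g_i(k_i), where (1+y)^6 gives the falling factorial (6)_k; e^{-2y} gives (-2)^k.
g_1(k) for k = 0…6: 1, 6, 30, 120, 360, 720, 720.
g_2(k) for k = 0…6: 1, -2, 4, -8, 16, -32, 64.
c_6 = Σ_k C(6,k)·g_1(k)·g_2(6−k) = 1·1·64 + 6·6·(-32) + 15·30·16 + 20·120·(-8) + 15·360·4 + 6·720·(-2) + 1·720·1 = 64 − 1152 + 7200 − 19200 + 21600 − 8640 + 720 = 592.

592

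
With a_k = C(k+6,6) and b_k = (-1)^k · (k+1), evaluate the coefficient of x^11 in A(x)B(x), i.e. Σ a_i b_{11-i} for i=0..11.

This is [x^11] in the product of the two ordinary generating functions.
Σ = 1·(-12) + 7·11 + 28·(-10) + 84·9 + 210·(-8) + 462·7 + 924·(-6) + 1716·5 + 3003·(-4) + 5005·3 + 8008·(-2) + 12376·1 = 4494.

4494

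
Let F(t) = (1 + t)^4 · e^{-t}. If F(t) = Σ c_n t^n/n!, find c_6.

The EGF product rule gives c_6 = Σ_{k_1+k_2=6} C(6; k_1,k_2) · ∏ g_i(k_i), where (1+t)^4 gives the falling factorial (4)_k; e^{-t} gives (-1)^k.
g_1(k) for k = 0…6: 1, 4, 12, 24, 24, 0, 0.
g_2(k) for k = 0…6: 1, -1, 1, -1, 1, -1, 1.
c_6 = Σ_k C(6,k)·g_1(k)·g_2(6−k) = 1·1·1 + 6·4·(-1) + 15·12·1 + 20·24·(-1) + 15·24·1 = 1 − 24 + 180 − 480 + 360 = 37.

37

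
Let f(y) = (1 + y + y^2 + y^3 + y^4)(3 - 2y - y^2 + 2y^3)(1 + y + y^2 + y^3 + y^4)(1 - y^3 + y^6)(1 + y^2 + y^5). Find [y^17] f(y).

(1 + y + y^2 + y^3 + y^4) has coefficients 1,1,1,1,1 for degrees 0…4.
(3 - 2y - y^2 + 2y^3) has coefficients 3,-2,-1,2,0,0,0,0,0,0,0,0,0,0,0,0,0,0 for degrees 0…17.
Multiplying by (1 + y + y^2 + y^3 + y^4) gives running coefficients 3,1,0,2,2,-1,1,2,0,0,0,0,0,0,0,0,0,0 for degrees 0…17.
Multiplying by (1 - y^3 + y^6) gives running coefficients 3,1,0,-1,1,-1,2,1,1,1,0,-1,1,2,0,0,0,0 for degrees 0…17.
Finally multiplying by (1 + y^2 + y^5), the product of all factors after the first has coefficients 3,1,3,0,1,1,4,0,2,3,0,2,2,2,2,2,-1,1 for degrees 0…17.
[y^17] = 1·1 + 1·(-1) + 1·2 + 1·2 + 1·2 = 6.

6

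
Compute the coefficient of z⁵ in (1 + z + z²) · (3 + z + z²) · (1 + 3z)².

24

(1 + z + z²) has coefficients 1,1,1 for degrees 0…2.
(3 + z + z²) has coefficients 3,1,1,0,0,0 for degrees 0…5.
Finally multiplying by (1 + 3z)², the product of all factors after the first has coefficients 3,19,34,15,9,0 for degrees 0…5.
[z⁵] = 1·0 + 1·9 + 1·15 = 24.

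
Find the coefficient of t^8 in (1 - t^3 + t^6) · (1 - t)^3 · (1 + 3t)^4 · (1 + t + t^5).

-5

(1 - t^3 + t^6) has coefficients 1,0,0,-1,0,0,1 for degrees 0…6.
(1 - t)^3 has coefficients 1,-3,3,-1,0,0,0,0,0 for degrees 0…8.
Multiplying by (1 + 3t)^4 gives running coefficients 1,9,21,-19,-93,27,135,-81,0 for degrees 0…8.
Finally multiplying by (1 + t + t^5), the product of all factors after the first has coefficients 1,10,30,2,-112,-65,171,75,-100 for degrees 0…8.
[t^8] = 1·(-100) − 1·(-65) + 1·30 = -5.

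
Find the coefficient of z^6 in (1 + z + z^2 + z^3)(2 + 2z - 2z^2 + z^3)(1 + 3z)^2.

(1 + z + z^2 + z^3) has coefficients 1,1,1,1 for degrees 0…3.
(2 + 2z - 2z^2 + z^3) has coefficients 2,2,-2,1,0,0,0 for degrees 0…6.
Finally multiplying by (1 + 3z)^2, the product of all factors after the first has coefficients 2,14,28,7,-12,9,0 for degrees 0…6.
[z^6] = 1·0 + 1·9 + 1·(-12) + 1·7 = 4.

4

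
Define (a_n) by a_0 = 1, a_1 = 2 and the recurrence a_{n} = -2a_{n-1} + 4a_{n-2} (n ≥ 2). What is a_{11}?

69632

The ordinary generating function has denominator 1 + 2z - 4z^2.
Iterating the recurrence: a_0,…,a_{11} = 1, 2, 0, 8, -16, 64, -192, 640, -2048, 6656, -21504, 69632.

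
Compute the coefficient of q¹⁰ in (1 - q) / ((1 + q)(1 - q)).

Partial fractions give a closed form: a_n = (1)·(-1)^n.
At n = 10: a_10 = 1.

1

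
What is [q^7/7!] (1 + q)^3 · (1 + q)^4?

5040

The EGF product rule gives c_7 = Σ_{k_1+k_2=7} C(7; k_1,k_2) · ∏ g_i(k_i), where (1+q)^3 gives the falling factorial (3)_k; (1+q)^4 gives the falling factorial (4)_k.
g_1(k) for k = 0…7: 1, 3, 6, 6, 0, 0, 0, 0.
g_2(k) for k = 0…7: 1, 4, 12, 24, 24, 0, 0, 0.
c_7 = Σ_k C(7,k)·g_1(k)·g_2(7−k) = 35·6·24 = 5040.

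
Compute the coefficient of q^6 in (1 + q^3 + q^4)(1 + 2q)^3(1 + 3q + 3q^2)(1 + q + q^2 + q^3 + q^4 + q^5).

(1 + q^3 + q^4) has coefficients 1,0,0,1,1 for degrees 0…4.
(1 + 2q)^3 has coefficients 1,6,12,8,0,0,0 for degrees 0…6.
Multiplying by (1 + 3q + 3q^2) gives running coefficients 1,9,33,62,60,24,0 for degrees 0…6.
Finally multiplying by (1 + q + q^2 + q^3 + q^4 + q^5), the product of all factors after the first has coefficients 1,10,43,105,165,189,188 for degrees 0…6.
[q^6] = 1·188 + 1·105 + 1·43 = 336.

336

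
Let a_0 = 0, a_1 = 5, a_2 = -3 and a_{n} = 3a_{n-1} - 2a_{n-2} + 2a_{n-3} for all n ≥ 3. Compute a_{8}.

-1485

The ordinary generating function has denominator 1 - 3x + 2x^2 - 2x^3.
Iterating the recurrence: a_0,…,a_{8} = 0, 5, -3, -19, -41, -91, -229, -587, -1485.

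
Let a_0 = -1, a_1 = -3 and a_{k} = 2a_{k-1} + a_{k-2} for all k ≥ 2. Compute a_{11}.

-19601

The ordinary generating function has denominator 1 - 2z - z^2.
Iterating the recurrence: a_0,…,a_{11} = -1, -3, -7, -17, -41, -99, -239, -577, -1393, -3363, -8119, -19601.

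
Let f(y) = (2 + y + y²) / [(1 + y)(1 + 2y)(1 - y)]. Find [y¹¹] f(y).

-4777

Partial fractions give a closed form: a_n = (-1)·(-1)^n + (7/3)·(-2)^n + (2/3)·1^n.
At n = 11: a_11 = -4777.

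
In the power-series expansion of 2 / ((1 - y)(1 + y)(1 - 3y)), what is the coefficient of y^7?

4920

Partial fractions give a closed form: a_n = (-1/2)·1^n + (1/4)·(-1)^n + (9/4)·3^n.
At n = 7: a_7 = 4920.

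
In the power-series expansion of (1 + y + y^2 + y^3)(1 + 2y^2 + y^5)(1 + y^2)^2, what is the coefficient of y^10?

3

(1 + y + y^2 + y^3) has coefficients 1,1,1,1 for degrees 0…3.
(1 + 2y^2 + y^5) has coefficients 1,0,2,0,0,1,0,0,0,0,0 for degrees 0…10.
Finally multiplying by (1 + y^2)^2, the product of all factors after the first has coefficients 1,0,4,0,5,1,2,2,0,1,0 for degrees 0…10.
[y^10] = 1·0 + 1·1 + 1·0 + 1·2 = 3.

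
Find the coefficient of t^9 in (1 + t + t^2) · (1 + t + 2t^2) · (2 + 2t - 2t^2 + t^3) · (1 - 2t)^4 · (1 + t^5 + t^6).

119

(1 + t + t^2) has coefficients 1,1,1 for degrees 0…2.
(1 + t + 2t^2) has coefficients 1,1,2,0,0,0,0,0,0,0 for degrees 0…9.
Multiplying by (2 + 2t - 2t^2 + t^3) gives running coefficients 2,4,4,3,-3,2,0,0,0,0 for degrees 0…9.
Multiplying by (1 - 2t)^4 gives running coefficients 2,-12,20,3,-27,34,-120,192,-112,32 for degrees 0…9.
Finally multiplying by (1 + t^5 + t^6), the product of all factors after the first has coefficients 2,-12,20,3,-27,36,-130,200,-89,8 for degrees 0…9.
[t^9] = 1·8 + 1·(-89) + 1·200 = 119.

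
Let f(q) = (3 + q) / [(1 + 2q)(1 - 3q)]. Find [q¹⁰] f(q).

The denominator gives the recurrence a_n = a_(n−1) + 6a_(n−2) for n ≥ 2; the numerator fixes a_0 = 3, a_1 = 4.
Iterating: 3, 4, 22, 46, 178, 454, 1522, 4246, 13378, 38854, 119122, so a_10 = 119122.

119122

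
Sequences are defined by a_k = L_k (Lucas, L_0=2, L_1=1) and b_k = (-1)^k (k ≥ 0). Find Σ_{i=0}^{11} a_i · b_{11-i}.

The convolution is the t^11 coefficient of A(t)B(t).
Σ = 2·(-1) + 1·1 + 3·(-1) + 4·1 + 7·(-1) + 11·1 + 18·(-1) + 29·1 + 47·(-1) + 76·1 + 123·(-1) + 199·1 = 120.

120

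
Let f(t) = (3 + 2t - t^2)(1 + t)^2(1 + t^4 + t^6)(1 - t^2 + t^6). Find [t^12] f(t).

10

(3 + 2t - t^2) has coefficients 3,2,-1 for degrees 0…2.
(1 + t)^2 has coefficients 1,2,1,0,0,0,0,0,0,0,0,0,0 for degrees 0…12.
Multiplying by (1 + t^4 + t^6) gives running coefficients 1,2,1,0,1,2,2,2,1,0,0,0,0 for degrees 0…12.
Finally multiplying by (1 - t^2 + t^6), the product of all factors after the first has coefficients 1,2,0,-2,0,2,2,2,0,-2,0,2,2 for degrees 0…12.
[t^12] = 3·2 + 2·2 − 1·0 = 10.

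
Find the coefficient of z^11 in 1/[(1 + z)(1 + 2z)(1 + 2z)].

The denominator gives the recurrence a_n = −5a_(n−1) − 8a_(n−2) − 4a_(n−3) for n ≥ 3; the numerator fixes a_0 = 1, a_1 = -5, a_2 = 17.
Iterating: 1, -5, 17, -49, 129, -321, 769, -1793, 4097, -9217, 20481, -45057, so a_11 = -45057.

-45057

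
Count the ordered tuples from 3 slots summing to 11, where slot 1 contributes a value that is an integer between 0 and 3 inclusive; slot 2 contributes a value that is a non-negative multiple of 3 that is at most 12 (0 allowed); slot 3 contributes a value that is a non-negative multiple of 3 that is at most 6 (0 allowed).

3

The generating function for the choices is (1 + x + x² + x³)·(1 + x³ + x⁶ + x⁹ + x¹²)·(1 + x³ + x⁶); the count is [x¹¹].
(1 + x + x² + x³) has coefficients 1,1,1,1 for degrees 0…3.
(1 + x³ + x⁶ + x⁹ + x¹²) has coefficients 1,0,0,1,0,0,1,0,0,1,0,0 for degrees 0…11.
Finally multiplying by (1 + x³ + x⁶), the product of all factors after the first has coefficients 1,0,0,2,0,0,3,0,0,3,0,0 for degrees 0…11.
[x¹¹] = 1·0 + 1·0 + 1·3 + 1·0 = 3.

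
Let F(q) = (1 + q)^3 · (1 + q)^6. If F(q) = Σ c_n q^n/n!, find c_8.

The EGF product rule gives c_8 = Σ_{k_1+k_2=8} C(8; k_1,k_2) · ∏ g_i(k_i), where (1+q)^3 gives the falling factorial (3)_k; (1+q)^6 gives the falling factorial (6)_k.
g_1(k) for k = 0…8: 1, 3, 6, 6, 0, 0, 0, 0, 0.
g_2(k) for k = 0…8: 1, 6, 30, 120, 360, 720, 720, 0, 0.
c_8 = Σ_k C(8,k)·g_1(k)·g_2(8−k) = 28·6·720 + 56·6·720 = 120960 + 241920 = 362880.

362880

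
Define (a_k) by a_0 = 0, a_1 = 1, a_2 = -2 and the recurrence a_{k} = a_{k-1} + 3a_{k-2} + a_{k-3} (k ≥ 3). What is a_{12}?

-2380

The ordinary generating function has denominator 1 - y - 3y^2 - y^3.
Iterating the recurrence: a_0,…,a_{12} = 0, 1, -2, 1, -4, -3, -14, -27, -72, -167, -410, -983, -2380.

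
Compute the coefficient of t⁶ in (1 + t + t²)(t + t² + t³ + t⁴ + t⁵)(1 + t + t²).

(1 + t + t²) has coefficients 1,1,1 for degrees 0…2.
(t + t² + t³ + t⁴ + t⁵) has coefficients 0,1,1,1,1,1,0 for degrees 0…6.
Finally multiplying by (1 + t + t²), the product of all factors after the first has coefficients 0,1,2,3,3,3,2 for degrees 0…6.
[t⁶] = 1·2 + 1·3 + 1·3 = 8.

8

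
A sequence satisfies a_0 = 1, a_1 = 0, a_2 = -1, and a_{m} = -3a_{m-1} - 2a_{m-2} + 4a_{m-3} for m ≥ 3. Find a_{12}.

The ordinary generating function has denominator 1 + 3y + 2y^2 - 4y^3.
Iterating the recurrence: a_0,…,a_{12} = 1, 0, -1, 7, -19, 39, -51, -1, 261, -985, 2429, -4273, 4021.

4021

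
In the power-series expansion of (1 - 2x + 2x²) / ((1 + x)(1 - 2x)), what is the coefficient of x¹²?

The denominator gives the recurrence a_n = a_(n−1) + 2a_(n−2) for n ≥ 3; the numerator fixes a_0 = 1, a_1 = -1, a_2 = 3.
Iterating: 1, -1, 3, 1, 7, 9, 23, 41, 87, 169, 343, 681, 1367, so a_12 = 1367.

1367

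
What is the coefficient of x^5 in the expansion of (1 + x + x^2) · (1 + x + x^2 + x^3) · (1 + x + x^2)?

(1 + x + x^2) has coefficients 1,1,1 for degrees 0…2.
(1 + x + x^2 + x^3) has coefficients 1,1,1,1,0,0 for degrees 0…5.
Finally multiplying by (1 + x + x^2), the product of all factors after the first has coefficients 1,2,3,3,2,1 for degrees 0…5.
[x^5] = 1·1 + 1·2 + 1·3 = 6.

6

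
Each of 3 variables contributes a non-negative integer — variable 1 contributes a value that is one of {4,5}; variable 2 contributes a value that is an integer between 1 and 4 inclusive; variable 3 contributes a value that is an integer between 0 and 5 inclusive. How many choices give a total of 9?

8

The generating function for the choices is (x⁴ + x⁵)·(x + x² + x³ + x⁴)·(1 + x + x² + x³ + x⁴ + x⁵); the count is [x⁹].
(x⁴ + x⁵) has coefficients 0,0,0,0,1,1 for degrees 0…5.
(x + x² + x³ + x⁴) has coefficients 0,1,1,1,1,0,0,0,0,0 for degrees 0…9.
Finally multiplying by (1 + x + x² + x³ + x⁴ + x⁵), the product of all factors after the first has coefficients 0,1,2,3,4,4,4,3,2,1 for degrees 0…9.
[x⁹] = 1·4 + 1·4 = 8.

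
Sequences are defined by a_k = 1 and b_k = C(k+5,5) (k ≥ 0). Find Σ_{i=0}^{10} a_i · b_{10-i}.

8008

The convolution is the t^10 coefficient of A(t)B(t).
Σ = 1·3003 + 1·2002 + 1·1287 + 1·792 + 1·462 + 1·252 + 1·126 + 1·56 + 1·21 + 1·6 + 1·1 = 8008.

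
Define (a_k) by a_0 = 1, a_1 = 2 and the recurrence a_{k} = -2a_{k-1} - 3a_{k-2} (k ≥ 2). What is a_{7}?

-4

The ordinary generating function has denominator 1 + 2t + 3t^2.
Iterating the recurrence: a_0,…,a_{7} = 1, 2, -7, 8, 5, -34, 53, -4.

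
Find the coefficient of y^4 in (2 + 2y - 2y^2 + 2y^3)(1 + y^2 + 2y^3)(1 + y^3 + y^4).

6

(2 + 2y - 2y^2 + 2y^3) has coefficients 2,2,-2,2 for degrees 0…3.
(1 + y^2 + 2y^3) has coefficients 1,0,1,2,0 for degrees 0…4.
Finally multiplying by (1 + y^3 + y^4), the product of all factors after the first has coefficients 1,0,1,3,1 for degrees 0…4.
[y^4] = 2·1 + 2·3 − 2·1 + 2·0 = 6.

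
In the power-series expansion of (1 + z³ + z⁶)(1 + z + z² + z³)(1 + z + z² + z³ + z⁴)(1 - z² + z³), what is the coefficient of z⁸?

5

(1 + z³ + z⁶) has coefficients 1,0,0,1,0,0,1 for degrees 0…6.
(1 + z + z² + z³) has coefficients 1,1,1,1,0,0,0,0,0 for degrees 0…8.
Multiplying by (1 + z + z² + z³ + z⁴) gives running coefficients 1,2,3,4,4,3,2,1,0 for degrees 0…8.
Finally multiplying by (1 - z² + z³), the product of all factors after the first has coefficients 1,2,2,3,3,2,2,2,1 for degrees 0…8.
[z⁸] = 1·1 + 1·2 + 1·2 = 5.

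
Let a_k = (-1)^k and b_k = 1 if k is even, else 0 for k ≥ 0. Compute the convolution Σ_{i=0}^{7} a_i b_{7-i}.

This is [x^7] in the product of the two ordinary generating functions.
Σ = 1·0 − 1·1 + 1·0 − 1·1 + 1·0 − 1·1 + 1·0 − 1·1 = -4.

-4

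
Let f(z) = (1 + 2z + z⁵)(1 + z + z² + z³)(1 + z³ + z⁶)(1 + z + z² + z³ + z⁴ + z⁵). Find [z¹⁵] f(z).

(1 + 2z + z⁵) has coefficients 1,2,0,0,0,1 for degrees 0…5.
(1 + z + z² + z³) has coefficients 1,1,1,1,0,0,0,0,0,0,0,0,0,0,0,0 for degrees 0…15.
Multiplying by (1 + z³ + z⁶) gives running coefficients 1,1,1,2,1,1,2,1,1,1,0,0,0,0,0,0 for degrees 0…15.
Finally multiplying by (1 + z + z² + z³ + z⁴ + z⁵), the product of all factors after the first has coefficients 1,2,3,5,6,7,8,8,8,7,6,5,3,2,1,0 for degrees 0…15.
[z¹⁵] = 1·0 + 2·1 + 1·6 = 8.

8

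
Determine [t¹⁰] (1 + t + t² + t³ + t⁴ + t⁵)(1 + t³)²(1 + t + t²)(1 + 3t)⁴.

2276

(1 + t + t² + t³ + t⁴ + t⁵) has coefficients 1,1,1,1,1,1 for degrees 0…5.
(1 + t³)² has coefficients 1,0,0,2,0,0,1,0,0,0,0 for degrees 0…10.
Multiplying by (1 + t + t²) gives running coefficients 1,1,1,2,2,2,1,1,1,0,0 for degrees 0…10.
Finally multiplying by (1 + 3t)⁴, the product of all factors after the first has coefficients 1,13,67,176,269,323,430,499,445,336,243 for degrees 0…10.
[t¹⁰] = 1·243 + 1·336 + 1·445 + 1·499 + 1·430 + 1·323 = 2276.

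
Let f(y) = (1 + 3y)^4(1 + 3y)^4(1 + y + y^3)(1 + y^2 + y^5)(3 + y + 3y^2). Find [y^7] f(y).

(1 + 3y)^4 has coefficients 1,12,54,108,81 for degrees 0…4.
(1 + 3y)^4 has coefficients 1,12,54,108,81,0,0,0 for degrees 0…7.
Multiplying by (1 + y + y^3) gives running coefficients 1,13,66,163,201,135,108,81 for degrees 0…7.
Multiplying by (1 + y^2 + y^5) gives running coefficients 1,13,67,176,267,299,322,282 for degrees 0…7.
Finally multiplying by (3 + y + 3y^2), the product of all factors after the first has coefficients 3,40,217,634,1178,1692,2066,2065 for degrees 0…7.
[y^7] = 1·2065 + 12·2066 + 54·1692 + 108·1178 + 81·634 = 296803.

296803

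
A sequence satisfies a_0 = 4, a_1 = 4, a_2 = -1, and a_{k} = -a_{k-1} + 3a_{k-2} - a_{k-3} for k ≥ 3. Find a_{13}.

49004

The ordinary generating function has denominator 1 + y - 3y^2 + y^3.
Iterating the recurrence: a_0,…,a_{13} = 4, 4, -1, 9, -16, 44, -101, 249, -596, 1444, -3481, 8409, -20296, 49004.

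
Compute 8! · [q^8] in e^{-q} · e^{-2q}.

6561

The EGF product rule gives c_8 = Σ_{k_1+k_2=8} C(8; k_1,k_2) · ∏ g_i(k_i), where e^{-q} gives (-1)^k; e^{-2q} gives (-2)^k.
g_1(k) for k = 0…8: 1, -1, 1, -1, 1, -1, 1, -1, 1.
g_2(k) for k = 0…8: 1, -2, 4, -8, 16, -32, 64, -128, 256.
c_8 = Σ_k C(8,k)·g_1(k)·g_2(8−k) = 1·1·256 + 8·(-1)·(-128) + 28·1·64 + 56·(-1)·(-32) + 70·1·16 + 56·(-1)·(-8) + 28·1·4 + 8·(-1)·(-2) + 1·1·1 = 256 + 1024 + 1792 + 1792 + 1120 + 448 + 112 + 16 + 1 = 6561.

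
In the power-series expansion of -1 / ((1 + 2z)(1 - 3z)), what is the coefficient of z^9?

-11605

The denominator gives the recurrence a_n = a_(n−1) + 6a_(n−2) for n ≥ 2; the numerator fixes a_0 = -1, a_1 = -1.
Iterating: -1, -1, -7, -13, -55, -133, -463, -1261, -4039, -11605, so a_9 = -11605.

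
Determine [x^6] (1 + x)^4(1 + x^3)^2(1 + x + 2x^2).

39

(1 + x)^4 has coefficients 1,4,6,4,1 for degrees 0…4.
(1 + x^3)^2 has coefficients 1,0,0,2,0,0,1 for degrees 0…6.
Finally multiplying by (1 + x + 2x^2), the product of all factors after the first has coefficients 1,1,2,2,2,4,1 for degrees 0…6.
[x^6] = 1·1 + 4·4 + 6·2 + 4·2 + 1·2 = 39.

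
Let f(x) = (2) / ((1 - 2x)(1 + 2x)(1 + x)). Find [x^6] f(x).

Partial fractions give a closed form: a_n = (2/3)·2^n + (2)·(-2)^n + (-2/3)·(-1)^n.
At n = 6: a_6 = 170.

170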